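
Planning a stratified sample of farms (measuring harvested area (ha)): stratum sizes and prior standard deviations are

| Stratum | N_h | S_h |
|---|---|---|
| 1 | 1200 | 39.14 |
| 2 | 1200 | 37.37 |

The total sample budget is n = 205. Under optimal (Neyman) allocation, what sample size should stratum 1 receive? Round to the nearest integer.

105

Neyman allocation: n_h = n · N_h S_h / Σ N_i S_i, with n = 205.
  stratum 1: N_h·S_h = 1200·39.14 = 46968.00
  stratum 2: N_h·S_h = 1200·37.37 = 44844.00
Σ N_h S_h = 91812.00
n for stratum 1 = 205·46968.00/91812.00 = 104.871 → 105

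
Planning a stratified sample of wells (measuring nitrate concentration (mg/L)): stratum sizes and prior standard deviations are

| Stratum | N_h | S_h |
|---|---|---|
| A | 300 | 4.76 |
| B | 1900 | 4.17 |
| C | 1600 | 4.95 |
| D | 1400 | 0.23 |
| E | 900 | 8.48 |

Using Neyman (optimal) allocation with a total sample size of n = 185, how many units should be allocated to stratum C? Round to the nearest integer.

Neyman allocation: n_h = n · N_h S_h / Σ N_i S_i, with n = 185.
  stratum A: N_h·S_h = 300·4.76 = 1428.00
  stratum B: N_h·S_h = 1900·4.17 = 7923.00
  stratum C: N_h·S_h = 1600·4.95 = 7920.00
  stratum D: N_h·S_h = 1400·0.23 = 322.00
  stratum E: N_h·S_h = 900·8.48 = 7632.00
Σ N_h S_h = 25225.00
n for stratum C = 185·7920.00/25225.00 = 58.085 → 58

58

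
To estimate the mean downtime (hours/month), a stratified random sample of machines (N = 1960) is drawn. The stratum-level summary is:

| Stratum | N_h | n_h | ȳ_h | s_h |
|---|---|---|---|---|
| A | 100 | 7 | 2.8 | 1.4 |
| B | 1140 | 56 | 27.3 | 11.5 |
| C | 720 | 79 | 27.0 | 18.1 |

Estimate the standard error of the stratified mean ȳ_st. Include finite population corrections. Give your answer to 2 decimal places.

V̂(ȳ_st) = Σ W_h² (1 − n_h/N_h) s_h²/n_h, with W_h = N_h/N and N = 1960:
  stratum A: (100/1960)²·(1 − 7/100)·1.4²/7 = 0.000677843
  stratum B: (1140/1960)²·(1 − 56/1140)·11.5²/56 = 0.759678
  stratum C: (720/1960)²·(1 − 79/720)·18.1²/79 = 0.498205
V̂(ȳ_st) = 1.25856
SE(ȳ_st) = √1.25856 = 1.12186

SE(ȳ_st) ≈ 1.12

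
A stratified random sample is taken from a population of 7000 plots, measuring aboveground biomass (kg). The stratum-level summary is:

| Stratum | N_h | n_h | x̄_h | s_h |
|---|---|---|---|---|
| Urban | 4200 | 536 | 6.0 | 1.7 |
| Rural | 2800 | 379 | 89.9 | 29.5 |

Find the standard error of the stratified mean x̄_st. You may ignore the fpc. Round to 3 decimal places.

V̂(x̄_st) = Σ W_h² s_h²/n_h, with W_h = N_h/N and N = 7000:
  stratum Urban: (4200/7000)²·1.7²/536 = 0.00194104
  stratum Rural: (2800/7000)²·29.5²/379 = 0.367388
V̂(x̄_st) = 0.369329
SE(x̄_st) = √0.369329 = 0.607724

SE(x̄_st) ≈ 0.608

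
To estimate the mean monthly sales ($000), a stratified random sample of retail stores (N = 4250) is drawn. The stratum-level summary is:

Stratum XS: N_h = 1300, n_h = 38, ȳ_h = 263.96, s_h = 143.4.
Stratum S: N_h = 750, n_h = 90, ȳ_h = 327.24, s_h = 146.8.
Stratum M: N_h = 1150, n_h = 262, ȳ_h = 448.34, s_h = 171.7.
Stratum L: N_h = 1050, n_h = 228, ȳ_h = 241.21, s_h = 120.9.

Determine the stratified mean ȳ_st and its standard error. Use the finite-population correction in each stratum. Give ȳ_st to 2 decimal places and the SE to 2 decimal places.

ȳ_st = Σ W_h ȳ_h = (1300·263.96 + 750·327.24 + 1150·448.34 + 1050·241.21)/4250 = 319.39753
V̂(ȳ_st) = Σ W_h² (1 − n_h/N_h) s_h²/n_h, with W_h = N_h/N and N = 4250:
  stratum XS: (1300/4250)²·(1 − 38/1300)·143.4²/38 = 49.1518
  stratum S: (750/4250)²·(1 − 90/750)·146.8²/90 = 6.56201
  stratum M: (1150/4250)²·(1 − 262/1150)·171.7²/262 = 6.36169
  stratum L: (1050/4250)²·(1 − 228/1050)·120.9²/228 = 3.06338
V̂(ȳ_st) = 65.1389
SE(ȳ_st) = √65.1389 = 8.07087

ȳ_st ≈ 319.40, SE ≈ 8.07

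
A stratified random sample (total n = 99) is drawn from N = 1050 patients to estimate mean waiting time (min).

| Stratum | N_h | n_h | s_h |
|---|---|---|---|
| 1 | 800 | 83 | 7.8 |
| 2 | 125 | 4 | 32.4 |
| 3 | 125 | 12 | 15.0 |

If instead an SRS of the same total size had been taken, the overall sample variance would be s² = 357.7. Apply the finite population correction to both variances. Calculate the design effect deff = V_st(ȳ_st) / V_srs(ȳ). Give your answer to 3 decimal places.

V̂(ȳ_st) = Σ W_h² (1 − n_h/N_h) s_h²/n_h, with W_h = N_h/N and N = 1050:
  stratum 1: (800/1050)²·(1 − 83/800)·7.8²/83 = 0.381366
  stratum 2: (125/1050)²·(1 − 4/125)·32.4²/4 = 3.60037
  stratum 3: (125/1050)²·(1 − 12/125)·15.0²/12 = 0.240221
V_st = 4.22195
V_srs = (1 − 99/1050)·357.7/99 = 3.27246
deff = V_st / V_srs = 4.22195/3.27246 = 1.2901

deff ≈ 1.290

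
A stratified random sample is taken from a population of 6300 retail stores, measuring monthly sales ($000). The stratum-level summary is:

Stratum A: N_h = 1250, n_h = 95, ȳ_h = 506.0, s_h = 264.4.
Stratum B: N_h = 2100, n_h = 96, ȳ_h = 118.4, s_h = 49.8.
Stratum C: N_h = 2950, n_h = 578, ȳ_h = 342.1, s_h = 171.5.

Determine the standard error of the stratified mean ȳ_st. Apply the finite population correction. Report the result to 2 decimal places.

SE(ȳ_st) ≈ 6.20

V̂(ȳ_st) = Σ W_h² (1 − n_h/N_h) s_h²/n_h, with W_h = N_h/N and N = 6300:
  stratum A: (1250/6300)²·(1 − 95/1250)·264.4²/95 = 26.7676
  stratum B: (2100/6300)²·(1 − 96/2100)·49.8²/96 = 2.7392
  stratum C: (2950/6300)²·(1 − 578/2950)·171.5²/578 = 8.97131
V̂(ȳ_st) = 38.4782
SE(ȳ_st) = √38.4782 = 6.20308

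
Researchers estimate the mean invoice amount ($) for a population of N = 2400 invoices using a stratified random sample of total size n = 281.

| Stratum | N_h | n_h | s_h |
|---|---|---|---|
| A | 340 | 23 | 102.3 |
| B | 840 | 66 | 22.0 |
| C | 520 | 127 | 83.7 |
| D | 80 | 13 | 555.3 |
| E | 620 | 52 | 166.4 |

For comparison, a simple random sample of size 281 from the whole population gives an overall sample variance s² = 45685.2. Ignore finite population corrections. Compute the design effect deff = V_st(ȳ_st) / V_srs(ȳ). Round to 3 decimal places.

deff ≈ 0.458

V̂(ȳ_st) = Σ W_h² s_h²/n_h, with W_h = N_h/N and N = 2400:
  stratum A: (340/2400)²·102.3²/23 = 9.13185
  stratum B: (840/2400)²·22.0²/66 = 0.898333
  stratum C: (520/2400)²·83.7²/127 = 2.58959
  stratum D: (80/2400)²·555.3²/13 = 26.3554
  stratum E: (620/2400)²·166.4²/52 = 35.5356
V_st = 74.5108
V_srs = s²/n = 45685.2/281 = 162.581
deff = V_st / V_srs = 74.5108/162.581 = 0.4583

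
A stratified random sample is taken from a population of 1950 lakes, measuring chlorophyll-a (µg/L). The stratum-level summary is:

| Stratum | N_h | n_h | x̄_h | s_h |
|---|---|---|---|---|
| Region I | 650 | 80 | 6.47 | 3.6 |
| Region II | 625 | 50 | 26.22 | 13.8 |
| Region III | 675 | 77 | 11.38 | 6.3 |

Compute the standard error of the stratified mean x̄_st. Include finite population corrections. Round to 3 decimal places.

SE(x̄_st) ≈ 0.656

V̂(x̄_st) = Σ W_h² (1 − n_h/N_h) s_h²/n_h, with W_h = N_h/N and N = 1950:
  stratum Region I: (650/1950)²·(1 − 80/650)·3.6²/80 = 0.0157846
  stratum Region II: (625/1950)²·(1 − 50/625)·13.8²/50 = 0.35997
  stratum Region III: (675/1950)²·(1 − 77/675)·6.3²/77 = 0.0547175
V̂(x̄_st) = 0.430473
SE(x̄_st) = √0.430473 = 0.656104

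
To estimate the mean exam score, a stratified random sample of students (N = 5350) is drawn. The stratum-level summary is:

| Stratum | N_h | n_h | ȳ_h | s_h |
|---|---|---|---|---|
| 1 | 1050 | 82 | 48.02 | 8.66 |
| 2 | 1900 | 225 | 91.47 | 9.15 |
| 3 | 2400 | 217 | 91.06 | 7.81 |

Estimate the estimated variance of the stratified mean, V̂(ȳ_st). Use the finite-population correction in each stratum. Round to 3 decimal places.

V̂(ȳ_st) ≈ 0.125

V̂(ȳ_st) = Σ W_h² (1 − n_h/N_h) s_h²/n_h, with W_h = N_h/N and N = 5350:
  stratum 1: (1050/5350)²·(1 − 82/1050)·8.66²/82 = 0.0324772
  stratum 2: (1900/5350)²·(1 − 225/1900)·9.15²/225 = 0.0413733
  stratum 3: (2400/5350)²·(1 − 217/2400)·7.81²/217 = 0.0514517
V̂(ȳ_st) = 0.125302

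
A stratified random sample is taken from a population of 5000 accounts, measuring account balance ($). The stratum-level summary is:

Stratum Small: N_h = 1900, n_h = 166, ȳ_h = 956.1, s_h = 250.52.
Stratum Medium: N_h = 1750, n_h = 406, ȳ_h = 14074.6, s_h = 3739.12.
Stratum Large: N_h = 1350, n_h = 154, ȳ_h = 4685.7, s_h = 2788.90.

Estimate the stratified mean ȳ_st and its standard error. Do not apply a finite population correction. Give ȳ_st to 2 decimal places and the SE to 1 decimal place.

ȳ_st ≈ 6554.57, SE ≈ 89.2

ȳ_st = Σ W_h ȳ_h = (1900·956.1 + 1750·14074.6 + 1350·4685.7)/5000 = 6554.56700
V̂(ȳ_st) = Σ W_h² s_h²/n_h, with W_h = N_h/N and N = 5000:
  stratum Small: (1900/5000)²·250.52²/166 = 54.5939
  stratum Medium: (1750/5000)²·3739.12²/406 = 4218.41
  stratum Large: (1350/5000)²·2788.90²/154 = 3681.91
V̂(ȳ_st) = 7954.91
SE(ȳ_st) = √7954.91 = 89.1903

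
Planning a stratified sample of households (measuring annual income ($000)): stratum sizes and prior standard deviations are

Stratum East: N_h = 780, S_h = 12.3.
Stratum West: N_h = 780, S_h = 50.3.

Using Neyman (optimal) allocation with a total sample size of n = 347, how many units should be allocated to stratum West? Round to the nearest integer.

279

Neyman allocation: n_h = n · N_h S_h / Σ N_i S_i, with n = 347.
  stratum East: N_h·S_h = 780·12.3 = 9594.00
  stratum West: N_h·S_h = 780·50.3 = 39234.00
Σ N_h S_h = 48828.00
n for stratum West = 347·39234.00/48828.00 = 278.819 → 279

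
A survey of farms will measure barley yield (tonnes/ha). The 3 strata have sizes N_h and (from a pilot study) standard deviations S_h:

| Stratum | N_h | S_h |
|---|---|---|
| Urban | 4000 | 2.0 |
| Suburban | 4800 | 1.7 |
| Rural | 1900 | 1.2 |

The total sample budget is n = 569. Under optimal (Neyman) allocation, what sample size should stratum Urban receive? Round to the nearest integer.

247

Neyman allocation: n_h = n · N_h S_h / Σ N_i S_i, with n = 569.
  stratum Urban: N_h·S_h = 4000·2.0 = 8000.00
  stratum Suburban: N_h·S_h = 4800·1.7 = 8160.00
  stratum Rural: N_h·S_h = 1900·1.2 = 2280.00
Σ N_h S_h = 18440.00
n for stratum Urban = 569·8000.00/18440.00 = 246.855 → 247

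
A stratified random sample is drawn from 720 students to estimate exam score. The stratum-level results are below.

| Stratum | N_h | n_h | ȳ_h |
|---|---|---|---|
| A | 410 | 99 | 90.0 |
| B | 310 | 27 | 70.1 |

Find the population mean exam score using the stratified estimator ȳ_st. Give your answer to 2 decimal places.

ȳ_st ≈ 81.43

N = Σ N_h = 720. Stratum weights W_h = N_h/N.
ȳ_st = (410·90.0 + 310·70.1) / 720 = 81.4319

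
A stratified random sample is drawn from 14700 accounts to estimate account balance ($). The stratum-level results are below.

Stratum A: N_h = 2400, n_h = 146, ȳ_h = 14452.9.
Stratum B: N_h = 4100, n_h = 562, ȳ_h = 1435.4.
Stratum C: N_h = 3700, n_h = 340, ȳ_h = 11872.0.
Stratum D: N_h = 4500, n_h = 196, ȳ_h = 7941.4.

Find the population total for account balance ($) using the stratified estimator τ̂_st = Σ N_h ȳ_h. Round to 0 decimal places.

τ̂_st ≈ 120234800

τ̂_st = Σ N_h ȳ_h = 2400·14452.9 + 4100·1435.4 + 3700·11872.0 + 4500·7941.4 = 120234800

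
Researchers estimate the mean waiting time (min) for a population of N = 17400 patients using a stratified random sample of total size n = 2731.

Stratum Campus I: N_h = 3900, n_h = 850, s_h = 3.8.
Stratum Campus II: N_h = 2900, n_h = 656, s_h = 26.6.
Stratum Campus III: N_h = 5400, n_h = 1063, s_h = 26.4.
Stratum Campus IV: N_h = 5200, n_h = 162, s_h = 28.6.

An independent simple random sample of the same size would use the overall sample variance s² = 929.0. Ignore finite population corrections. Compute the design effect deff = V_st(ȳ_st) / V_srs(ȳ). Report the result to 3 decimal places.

V̂(ȳ_st) = Σ W_h² s_h²/n_h, with W_h = N_h/N and N = 17400:
  stratum Campus I: (3900/17400)²·3.8²/850 = 0.000853452
  stratum Campus II: (2900/17400)²·26.6²/656 = 0.029961
  stratum Campus III: (5400/17400)²·26.4²/1063 = 0.0631486
  stratum Campus IV: (5200/17400)²·28.6²/162 = 0.450947
V_st = 0.54491
V_srs = s²/n = 929.0/2731 = 0.340168
deff = V_st / V_srs = 0.54491/0.340168 = 1.6019

deff ≈ 1.602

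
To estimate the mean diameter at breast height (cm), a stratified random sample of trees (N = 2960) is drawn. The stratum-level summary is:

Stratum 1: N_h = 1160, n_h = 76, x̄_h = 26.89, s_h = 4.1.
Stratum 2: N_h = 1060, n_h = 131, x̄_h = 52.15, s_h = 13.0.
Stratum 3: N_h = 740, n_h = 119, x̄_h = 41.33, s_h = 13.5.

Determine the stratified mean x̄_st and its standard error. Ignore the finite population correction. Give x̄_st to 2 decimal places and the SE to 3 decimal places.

x̄_st = Σ W_h x̄_h = (1160·26.89 + 1060·52.15 + 740·41.33)/2960 = 39.54581
V̂(x̄_st) = Σ W_h² s_h²/n_h, with W_h = N_h/N and N = 2960:
  stratum 1: (1160/2960)²·4.1²/76 = 0.0339693
  stratum 2: (1060/2960)²·13.0²/131 = 0.165441
  stratum 3: (740/2960)²·13.5²/119 = 0.0957195
V̂(x̄_st) = 0.29513
SE(x̄_st) = √0.29513 = 0.543259

x̄_st ≈ 39.55, SE ≈ 0.543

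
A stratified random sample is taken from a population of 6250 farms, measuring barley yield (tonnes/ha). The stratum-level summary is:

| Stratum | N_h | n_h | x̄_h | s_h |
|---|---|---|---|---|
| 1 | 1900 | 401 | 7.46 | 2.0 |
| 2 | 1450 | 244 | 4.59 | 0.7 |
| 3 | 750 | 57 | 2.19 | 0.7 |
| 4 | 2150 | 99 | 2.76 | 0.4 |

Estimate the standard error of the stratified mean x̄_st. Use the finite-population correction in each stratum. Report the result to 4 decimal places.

V̂(x̄_st) = Σ W_h² (1 − n_h/N_h) s_h²/n_h, with W_h = N_h/N and N = 6250:
  stratum 1: (1900/6250)²·(1 − 401/1900)·2.0²/401 = 0.000727295
  stratum 2: (1450/6250)²·(1 − 244/1450)·0.7²/244 = 8.99004e-05
  stratum 3: (750/6250)²·(1 − 57/750)·0.7²/57 = 0.000114381
  stratum 4: (2150/6250)²·(1 − 99/2150)·0.4²/99 = 0.000182444
V̂(x̄_st) = 0.00111402
SE(x̄_st) = √0.00111402 = 0.033377

SE(x̄_st) ≈ 0.0334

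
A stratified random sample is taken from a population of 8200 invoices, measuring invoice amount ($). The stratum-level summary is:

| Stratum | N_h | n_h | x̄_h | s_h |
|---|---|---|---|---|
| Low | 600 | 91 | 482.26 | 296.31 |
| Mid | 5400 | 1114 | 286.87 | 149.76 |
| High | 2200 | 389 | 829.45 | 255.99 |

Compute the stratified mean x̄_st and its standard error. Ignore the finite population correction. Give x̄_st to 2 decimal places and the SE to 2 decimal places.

x̄_st ≈ 446.74, SE ≈ 5.10

x̄_st = Σ W_h x̄_h = (600·482.26 + 5400·286.87 + 2200·829.45)/8200 = 446.73707
V̂(x̄_st) = Σ W_h² s_h²/n_h, with W_h = N_h/N and N = 8200:
  stratum Low: (600/8200)²·296.31²/91 = 5.16566
  stratum Mid: (5400/8200)²·149.76²/1114 = 8.73105
  stratum High: (2200/8200)²·255.99²/389 = 12.1259
V̂(x̄_st) = 26.0226
SE(x̄_st) = √26.0226 = 5.10124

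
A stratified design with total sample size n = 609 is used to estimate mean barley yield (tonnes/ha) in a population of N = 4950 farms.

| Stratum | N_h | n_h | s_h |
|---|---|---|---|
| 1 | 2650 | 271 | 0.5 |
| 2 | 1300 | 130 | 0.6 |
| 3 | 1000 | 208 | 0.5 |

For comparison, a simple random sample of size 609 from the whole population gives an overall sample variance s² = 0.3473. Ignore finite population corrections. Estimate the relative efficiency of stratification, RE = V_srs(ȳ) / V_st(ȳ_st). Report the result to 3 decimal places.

RE ≈ 1.131

V̂(ȳ_st) = Σ W_h² s_h²/n_h, with W_h = N_h/N and N = 4950:
  stratum 1: (2650/4950)²·0.5²/271 = 0.000264394
  stratum 2: (1300/4950)²·0.6²/130 = 0.000191001
  stratum 3: (1000/4950)²·0.5²/208 = 4.90531e-05
V_st = 0.000504448
V_srs = s²/n = 0.3473/609 = 0.000570279
Relative efficiency = V_srs / V_st = 0.000570279/0.000504448 = 1.1305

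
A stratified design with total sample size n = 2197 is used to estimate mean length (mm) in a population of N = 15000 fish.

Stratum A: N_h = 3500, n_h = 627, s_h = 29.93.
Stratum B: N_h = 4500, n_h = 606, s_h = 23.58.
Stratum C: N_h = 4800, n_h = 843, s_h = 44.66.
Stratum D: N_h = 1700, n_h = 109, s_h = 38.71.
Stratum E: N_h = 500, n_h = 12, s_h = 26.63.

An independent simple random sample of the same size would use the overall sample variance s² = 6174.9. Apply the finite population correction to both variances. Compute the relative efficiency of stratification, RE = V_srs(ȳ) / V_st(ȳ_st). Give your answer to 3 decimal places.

RE ≈ 4.251

V̂(ȳ_st) = Σ W_h² (1 − n_h/N_h) s_h²/n_h, with W_h = N_h/N and N = 15000:
  stratum A: (3500/15000)²·(1 − 627/3500)·29.93²/627 = 0.0638509
  stratum B: (4500/15000)²·(1 − 606/4500)·23.58²/606 = 0.0714564
  stratum C: (4800/15000)²·(1 − 843/4800)·44.66²/843 = 0.199726
  stratum D: (1700/15000)²·(1 − 109/1700)·38.71²/109 = 0.165256
  stratum E: (500/15000)²·(1 − 12/500)·26.63²/12 = 0.0640868
V_st = 0.564376
V_srs = (1 − 2197/15000)·6174.9/2197 = 2.39895
Relative efficiency = V_srs / V_st = 2.39895/0.564376 = 4.2506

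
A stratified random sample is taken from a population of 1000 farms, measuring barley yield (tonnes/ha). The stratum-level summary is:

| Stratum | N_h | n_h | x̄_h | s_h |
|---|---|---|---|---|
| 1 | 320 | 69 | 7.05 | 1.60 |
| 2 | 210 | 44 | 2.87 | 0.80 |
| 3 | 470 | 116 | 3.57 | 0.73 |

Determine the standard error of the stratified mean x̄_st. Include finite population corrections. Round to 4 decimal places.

SE(x̄_st) ≈ 0.0652

V̂(x̄_st) = Σ W_h² (1 − n_h/N_h) s_h²/n_h, with W_h = N_h/N and N = 1000:
  stratum 1: (320/1000)²·(1 − 69/320)·1.60²/69 = 0.00297999
  stratum 2: (210/1000)²·(1 − 44/210)·0.80²/44 = 0.000507055
  stratum 3: (470/1000)²·(1 − 116/470)·0.73²/116 = 0.000764344
V̂(x̄_st) = 0.00425139
SE(x̄_st) = √0.00425139 = 0.0652027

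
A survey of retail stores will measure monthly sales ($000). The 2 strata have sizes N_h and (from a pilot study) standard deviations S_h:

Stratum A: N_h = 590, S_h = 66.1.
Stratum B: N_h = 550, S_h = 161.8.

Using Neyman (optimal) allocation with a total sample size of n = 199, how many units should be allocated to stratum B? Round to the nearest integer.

Neyman allocation: n_h = n · N_h S_h / Σ N_i S_i, with n = 199.
  stratum A: N_h·S_h = 590·66.1 = 38999.00
  stratum B: N_h·S_h = 550·161.8 = 88990.00
Σ N_h S_h = 127989.00
n for stratum B = 199·88990.00/127989.00 = 138.364 → 138

138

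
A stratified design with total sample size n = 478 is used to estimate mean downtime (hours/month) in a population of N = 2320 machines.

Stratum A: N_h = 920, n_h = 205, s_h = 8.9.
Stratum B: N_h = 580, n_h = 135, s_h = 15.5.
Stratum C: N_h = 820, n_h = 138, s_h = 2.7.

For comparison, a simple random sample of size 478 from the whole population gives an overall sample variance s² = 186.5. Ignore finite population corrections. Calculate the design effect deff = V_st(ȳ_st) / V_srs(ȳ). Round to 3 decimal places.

deff ≈ 0.458

V̂(ȳ_st) = Σ W_h² s_h²/n_h, with W_h = N_h/N and N = 2320:
  stratum A: (920/2320)²·8.9²/205 = 0.0607611
  stratum B: (580/2320)²·15.5²/135 = 0.111227
  stratum C: (820/2320)²·2.7²/138 = 0.00659934
V_st = 0.178587
V_srs = s²/n = 186.5/478 = 0.390167
deff = V_st / V_srs = 0.178587/0.390167 = 0.4577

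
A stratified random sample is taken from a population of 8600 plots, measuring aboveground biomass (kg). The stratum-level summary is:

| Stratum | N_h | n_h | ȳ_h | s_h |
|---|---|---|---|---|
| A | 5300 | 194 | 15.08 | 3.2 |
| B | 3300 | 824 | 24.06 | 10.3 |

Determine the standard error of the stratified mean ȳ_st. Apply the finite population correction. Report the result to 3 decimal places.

V̂(ȳ_st) = Σ W_h² (1 − n_h/N_h) s_h²/n_h, with W_h = N_h/N and N = 8600:
  stratum A: (5300/8600)²·(1 − 194/5300)·3.2²/194 = 0.0193134
  stratum B: (3300/8600)²·(1 − 824/3300)·10.3²/824 = 0.0142238
V̂(ȳ_st) = 0.0335371
SE(ȳ_st) = √0.0335371 = 0.183131

SE(ȳ_st) ≈ 0.183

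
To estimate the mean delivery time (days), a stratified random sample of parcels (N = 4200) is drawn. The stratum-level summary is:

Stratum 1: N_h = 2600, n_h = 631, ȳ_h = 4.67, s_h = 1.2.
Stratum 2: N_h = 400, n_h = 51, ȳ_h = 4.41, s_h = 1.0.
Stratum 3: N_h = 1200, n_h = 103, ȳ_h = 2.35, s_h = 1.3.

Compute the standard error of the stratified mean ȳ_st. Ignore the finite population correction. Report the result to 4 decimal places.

V̂(ȳ_st) = Σ W_h² s_h²/n_h, with W_h = N_h/N and N = 4200:
  stratum 1: (2600/4200)²·1.2²/631 = 0.000874543
  stratum 2: (400/4200)²·1.0²/51 = 0.000177849
  stratum 3: (1200/4200)²·1.3²/103 = 0.00133941
V̂(ȳ_st) = 0.0023918
SE(ȳ_st) = √0.0023918 = 0.048906

SE(ȳ_st) ≈ 0.0489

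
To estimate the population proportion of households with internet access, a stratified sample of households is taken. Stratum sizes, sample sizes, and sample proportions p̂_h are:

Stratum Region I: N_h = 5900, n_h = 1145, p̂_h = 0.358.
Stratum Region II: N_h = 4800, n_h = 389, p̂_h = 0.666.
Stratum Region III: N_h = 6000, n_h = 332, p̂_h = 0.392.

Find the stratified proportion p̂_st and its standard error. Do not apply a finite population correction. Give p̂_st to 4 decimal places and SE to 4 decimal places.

p̂_st ≈ 0.4587, SE ≈ 0.0129

N = 16700; stratum weights W_h = N_h/N.
p̂_st = Σ W_h p̂_h = (5900·0.358 + 4800·0.666 + 6000·0.392)/16700 = 0.45874
V̂(p̂_st) = Σ W_h² p̂_h(1−p̂_h)/(n_h−1):
  stratum Region I: (5900/16700)²·0.358·0.642/1144 = 2.50763e-05
  stratum Region II: (4800/16700)²·0.666·0.334/388 = 4.73629e-05
  stratum Region III: (6000/16700)²·0.392·0.608/331 = 9.29461e-05
V̂(p̂_st) = 0.000165385; SE = √V̂ = 0.0128602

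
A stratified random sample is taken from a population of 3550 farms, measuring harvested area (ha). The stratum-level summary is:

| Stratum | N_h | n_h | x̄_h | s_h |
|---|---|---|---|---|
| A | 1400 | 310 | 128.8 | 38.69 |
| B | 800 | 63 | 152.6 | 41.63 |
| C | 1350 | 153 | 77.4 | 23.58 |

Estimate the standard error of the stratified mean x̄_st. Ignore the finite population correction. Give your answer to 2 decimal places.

V̂(x̄_st) = Σ W_h² s_h²/n_h, with W_h = N_h/N and N = 3550:
  stratum A: (1400/3550)²·38.69²/310 = 0.750992
  stratum B: (800/3550)²·41.63²/63 = 1.397
  stratum C: (1350/3550)²·23.58²/153 = 0.525541
V̂(x̄_st) = 2.67353
SE(x̄_st) = √2.67353 = 1.63509

SE(x̄_st) ≈ 1.64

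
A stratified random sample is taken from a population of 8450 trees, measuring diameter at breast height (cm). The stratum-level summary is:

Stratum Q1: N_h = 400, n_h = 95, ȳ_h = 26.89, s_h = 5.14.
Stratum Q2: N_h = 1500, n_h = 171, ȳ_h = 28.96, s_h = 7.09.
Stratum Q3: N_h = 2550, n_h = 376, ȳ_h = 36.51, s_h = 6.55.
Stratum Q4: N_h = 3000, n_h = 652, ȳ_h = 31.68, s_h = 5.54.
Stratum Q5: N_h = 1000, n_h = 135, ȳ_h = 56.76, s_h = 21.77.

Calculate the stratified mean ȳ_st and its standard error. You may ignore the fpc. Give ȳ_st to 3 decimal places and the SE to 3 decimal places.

ȳ_st ≈ 35.396, SE ≈ 0.275

ȳ_st = Σ W_h ȳ_h = (400·26.89 + 1500·28.96 + 2550·36.51 + 3000·31.68 + 1000·56.76)/8450 = 35.39604
V̂(ȳ_st) = Σ W_h² s_h²/n_h, with W_h = N_h/N and N = 8450:
  stratum Q1: (400/8450)²·5.14²/95 = 0.000623174
  stratum Q2: (1500/8450)²·7.09²/171 = 0.00926329
  stratum Q3: (2550/8450)²·6.55²/376 = 0.0103911
  stratum Q4: (3000/8450)²·5.54²/652 = 0.00593336
  stratum Q5: (1000/8450)²·21.77²/135 = 0.0491665
V̂(ȳ_st) = 0.0753775
SE(ȳ_st) = √0.0753775 = 0.27455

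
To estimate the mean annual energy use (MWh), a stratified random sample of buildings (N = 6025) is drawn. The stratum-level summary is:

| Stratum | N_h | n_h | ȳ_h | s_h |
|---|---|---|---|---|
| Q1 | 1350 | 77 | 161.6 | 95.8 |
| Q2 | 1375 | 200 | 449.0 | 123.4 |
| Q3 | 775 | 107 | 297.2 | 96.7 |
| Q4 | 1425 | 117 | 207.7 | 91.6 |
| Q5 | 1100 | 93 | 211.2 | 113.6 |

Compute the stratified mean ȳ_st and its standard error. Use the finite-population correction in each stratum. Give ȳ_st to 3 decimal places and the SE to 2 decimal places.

ȳ_st ≈ 264.590, SE ≈ 4.27

ȳ_st = Σ W_h ȳ_h = (1350·161.6 + 1375·449.0 + 775·297.2 + 1425·207.7 + 1100·211.2)/6025 = 264.59046
V̂(ȳ_st) = Σ W_h² (1 − n_h/N_h) s_h²/n_h, with W_h = N_h/N and N = 6025:
  stratum Q1: (1350/6025)²·(1 − 77/1350)·95.8²/77 = 5.64272
  stratum Q2: (1375/6025)²·(1 − 200/1375)·123.4²/200 = 3.38865
  stratum Q3: (775/6025)²·(1 − 107/775)·96.7²/107 = 1.24633
  stratum Q4: (1425/6025)²·(1 − 117/1425)·91.6²/117 = 3.68225
  stratum Q5: (1100/6025)²·(1 − 93/1100)·113.6²/93 = 4.2343
V̂(ȳ_st) = 18.1943
SE(ȳ_st) = √18.1943 = 4.26547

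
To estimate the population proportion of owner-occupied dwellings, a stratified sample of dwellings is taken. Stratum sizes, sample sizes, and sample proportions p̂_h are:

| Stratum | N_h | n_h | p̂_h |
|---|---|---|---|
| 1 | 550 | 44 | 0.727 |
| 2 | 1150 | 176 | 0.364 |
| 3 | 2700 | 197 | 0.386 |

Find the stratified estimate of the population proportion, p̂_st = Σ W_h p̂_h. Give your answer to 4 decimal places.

p̂_st ≈ 0.4229

N = 4400; stratum weights W_h = N_h/N.
p̂_st = Σ W_h p̂_h = (550·0.727 + 1150·0.364 + 2700·0.386)/4400 = 0.42288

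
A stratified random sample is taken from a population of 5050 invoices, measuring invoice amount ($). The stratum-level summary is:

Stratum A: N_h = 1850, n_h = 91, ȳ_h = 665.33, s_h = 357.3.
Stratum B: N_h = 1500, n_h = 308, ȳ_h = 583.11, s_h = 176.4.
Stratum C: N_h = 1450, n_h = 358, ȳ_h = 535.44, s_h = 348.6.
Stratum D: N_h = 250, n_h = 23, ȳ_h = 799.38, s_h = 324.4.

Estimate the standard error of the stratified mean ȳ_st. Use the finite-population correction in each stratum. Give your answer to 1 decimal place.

V̂(ȳ_st) = Σ W_h² (1 − n_h/N_h) s_h²/n_h, with W_h = N_h/N and N = 5050:
  stratum A: (1850/5050)²·(1 − 91/1850)·357.3²/91 = 179.011
  stratum B: (1500/5050)²·(1 − 308/1500)·176.4²/308 = 7.08323
  stratum C: (1450/5050)²·(1 − 358/1450)·348.6²/358 = 21.0756
  stratum D: (250/5050)²·(1 − 23/250)·324.4²/23 = 10.1816
V̂(ȳ_st) = 217.351
SE(ȳ_st) = √217.351 = 14.7428

SE(ȳ_st) ≈ 14.7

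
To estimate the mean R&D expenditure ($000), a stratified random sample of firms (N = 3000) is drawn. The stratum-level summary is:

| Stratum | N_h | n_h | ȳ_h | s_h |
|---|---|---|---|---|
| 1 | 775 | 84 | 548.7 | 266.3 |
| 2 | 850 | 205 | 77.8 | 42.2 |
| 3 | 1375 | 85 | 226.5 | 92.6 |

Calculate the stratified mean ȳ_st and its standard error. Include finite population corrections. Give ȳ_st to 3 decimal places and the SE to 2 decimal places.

ȳ_st = Σ W_h ȳ_h = (775·548.7 + 850·77.8 + 1375·226.5)/3000 = 267.60333
V̂(ȳ_st) = Σ W_h² (1 − n_h/N_h) s_h²/n_h, with W_h = N_h/N and N = 3000:
  stratum 1: (775/3000)²·(1 − 84/775)·266.3²/84 = 50.2343
  stratum 2: (850/3000)²·(1 − 205/850)·42.2²/205 = 0.529185
  stratum 3: (1375/3000)²·(1 − 85/1375)·92.6²/85 = 19.8817
V̂(ȳ_st) = 70.6452
SE(ȳ_st) = √70.6452 = 8.40507

ȳ_st ≈ 267.603, SE ≈ 8.41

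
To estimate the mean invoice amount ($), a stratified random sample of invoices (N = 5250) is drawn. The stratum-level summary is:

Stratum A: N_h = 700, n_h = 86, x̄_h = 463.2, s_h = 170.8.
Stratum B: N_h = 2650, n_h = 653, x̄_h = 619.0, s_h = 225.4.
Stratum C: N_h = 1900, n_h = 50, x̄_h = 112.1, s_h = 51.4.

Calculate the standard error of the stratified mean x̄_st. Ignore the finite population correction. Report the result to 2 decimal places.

V̂(x̄_st) = Σ W_h² s_h²/n_h, with W_h = N_h/N and N = 5250:
  stratum A: (700/5250)²·170.8²/86 = 6.03052
  stratum B: (2650/5250)²·225.4²/653 = 19.8229
  stratum C: (1900/5250)²·51.4²/50 = 6.92062
V̂(x̄_st) = 32.7741
SE(x̄_st) = √32.7741 = 5.72486

SE(x̄_st) ≈ 5.72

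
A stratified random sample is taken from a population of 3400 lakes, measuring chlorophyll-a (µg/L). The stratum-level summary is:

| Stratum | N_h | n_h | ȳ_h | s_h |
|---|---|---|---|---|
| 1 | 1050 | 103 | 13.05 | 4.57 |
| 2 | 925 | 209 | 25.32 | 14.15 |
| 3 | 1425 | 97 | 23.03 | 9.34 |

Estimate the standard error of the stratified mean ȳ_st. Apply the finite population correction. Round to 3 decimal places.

SE(ȳ_st) ≈ 0.469

V̂(ȳ_st) = Σ W_h² (1 − n_h/N_h) s_h²/n_h, with W_h = N_h/N and N = 3400:
  stratum 1: (1050/3400)²·(1 − 103/1050)·4.57²/103 = 0.0174412
  stratum 2: (925/3400)²·(1 − 209/925)·14.15²/209 = 0.0548862
  stratum 3: (1425/3400)²·(1 − 97/1425)·9.34²/97 = 0.147223
V̂(ȳ_st) = 0.219551
SE(ȳ_st) = √0.219551 = 0.468563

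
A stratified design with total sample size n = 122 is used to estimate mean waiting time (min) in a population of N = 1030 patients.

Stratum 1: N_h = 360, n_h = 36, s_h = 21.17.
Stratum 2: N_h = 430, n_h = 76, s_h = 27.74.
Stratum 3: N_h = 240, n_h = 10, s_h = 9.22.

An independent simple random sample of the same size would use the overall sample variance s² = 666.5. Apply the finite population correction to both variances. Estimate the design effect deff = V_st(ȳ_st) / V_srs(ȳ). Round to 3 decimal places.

deff ≈ 0.678

V̂(ȳ_st) = Σ W_h² (1 − n_h/N_h) s_h²/n_h, with W_h = N_h/N and N = 1030:
  stratum 1: (360/1030)²·(1 − 36/360)·21.17²/36 = 1.36871
  stratum 2: (430/1030)²·(1 − 76/430)·27.74²/76 = 1.45277
  stratum 3: (240/1030)²·(1 − 10/240)·9.22²/10 = 0.44231
V_st = 3.26379
V_srs = (1 − 122/1030)·666.5/122 = 4.81603
deff = V_st / V_srs = 3.26379/4.81603 = 0.6777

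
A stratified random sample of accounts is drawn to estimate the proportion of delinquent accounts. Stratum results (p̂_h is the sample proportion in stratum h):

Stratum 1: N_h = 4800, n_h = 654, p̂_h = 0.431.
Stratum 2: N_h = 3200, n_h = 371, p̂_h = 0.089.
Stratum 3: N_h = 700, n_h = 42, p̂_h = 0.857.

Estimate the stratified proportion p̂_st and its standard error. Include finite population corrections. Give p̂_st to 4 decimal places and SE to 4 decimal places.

N = 8700; stratum weights W_h = N_h/N.
p̂_st = Σ W_h p̂_h = (4800·0.431 + 3200·0.089 + 700·0.857)/8700 = 0.33948
V̂(p̂_st) = Σ W_h² (1 − n_h/N_h) p̂_h(1−p̂_h)/(n_h−1):
  stratum 1: (4800/8700)²·(1 − 654/4800)·0.431·0.569/653 = 9.87435e-05
  stratum 2: (3200/8700)²·(1 − 371/3200)·0.089·0.911/370 = 2.6209e-05
  stratum 3: (700/8700)²·(1 − 42/700)·0.857·0.143/41 = 1.81894e-05
V̂(p̂_st) = 0.000143142; SE = √V̂ = 0.0119642

p̂_st ≈ 0.3395, SE ≈ 0.0120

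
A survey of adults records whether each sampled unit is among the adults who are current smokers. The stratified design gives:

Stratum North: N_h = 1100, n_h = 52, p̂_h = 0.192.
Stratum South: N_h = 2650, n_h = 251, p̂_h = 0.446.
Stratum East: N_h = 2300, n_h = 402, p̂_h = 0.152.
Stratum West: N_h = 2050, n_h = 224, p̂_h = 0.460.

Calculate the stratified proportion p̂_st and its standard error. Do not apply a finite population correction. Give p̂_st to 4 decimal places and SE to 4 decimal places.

p̂_st ≈ 0.3316, SE ≈ 0.0161

N = 8100; stratum weights W_h = N_h/N.
p̂_st = Σ W_h p̂_h = (1100·0.192 + 2650·0.446 + 2300·0.152 + 2050·0.460)/8100 = 0.33157
V̂(p̂_st) = Σ W_h² p̂_h(1−p̂_h)/(n_h−1):
  stratum North: (1100/8100)²·0.192·0.808/51 = 5.60993e-05
  stratum South: (2650/8100)²·0.446·0.554/250 = 0.000105786
  stratum East: (2300/8100)²·0.152·0.848/401 = 2.59168e-05
  stratum West: (2050/8100)²·0.460·0.540/223 = 7.13484e-05
V̂(p̂_st) = 0.00025915; SE = √V̂ = 0.0160981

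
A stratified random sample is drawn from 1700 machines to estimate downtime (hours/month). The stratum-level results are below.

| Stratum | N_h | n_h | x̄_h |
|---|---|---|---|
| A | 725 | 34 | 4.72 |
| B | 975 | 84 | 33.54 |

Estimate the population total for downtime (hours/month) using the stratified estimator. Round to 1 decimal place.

τ̂_st = Σ N_h x̄_h = 725·4.72 + 975·33.54 = 36123.5

τ̂_st ≈ 36123.5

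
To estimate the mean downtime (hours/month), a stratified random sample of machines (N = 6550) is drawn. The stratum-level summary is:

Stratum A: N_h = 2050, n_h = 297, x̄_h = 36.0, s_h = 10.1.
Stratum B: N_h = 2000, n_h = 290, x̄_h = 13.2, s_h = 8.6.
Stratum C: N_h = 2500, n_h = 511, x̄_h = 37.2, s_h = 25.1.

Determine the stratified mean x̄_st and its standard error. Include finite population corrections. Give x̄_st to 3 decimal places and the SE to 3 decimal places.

x̄_st ≈ 29.496, SE ≈ 0.438

x̄_st = Σ W_h x̄_h = (2050·36.0 + 2000·13.2 + 2500·37.2)/6550 = 29.49618
V̂(x̄_st) = Σ W_h² (1 − n_h/N_h) s_h²/n_h, with W_h = N_h/N and N = 6550:
  stratum A: (2050/6550)²·(1 − 297/2050)·10.1²/297 = 0.02877
  stratum B: (2000/6550)²·(1 − 290/2000)·8.6²/290 = 0.0203302
  stratum C: (2500/6550)²·(1 − 511/2500)·25.1²/511 = 0.142896
V̂(x̄_st) = 0.191996
SE(x̄_st) = √0.191996 = 0.438173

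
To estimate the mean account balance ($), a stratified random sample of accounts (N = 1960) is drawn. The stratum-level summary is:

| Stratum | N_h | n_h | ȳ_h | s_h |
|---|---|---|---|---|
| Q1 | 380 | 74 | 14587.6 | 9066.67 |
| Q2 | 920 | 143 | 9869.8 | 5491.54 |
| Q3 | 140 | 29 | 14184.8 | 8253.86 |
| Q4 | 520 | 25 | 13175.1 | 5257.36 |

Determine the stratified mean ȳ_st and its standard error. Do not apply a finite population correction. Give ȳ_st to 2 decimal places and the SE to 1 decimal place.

ȳ_st = Σ W_h ȳ_h = (380·14587.6 + 920·9869.8 + 140·14184.8 + 520·13175.1)/1960 = 11969.60612
V̂(ȳ_st) = Σ W_h² s_h²/n_h, with W_h = N_h/N and N = 1960:
  stratum Q1: (380/1960)²·9066.67²/74 = 41756
  stratum Q2: (920/1960)²·5491.54²/143 = 46463.9
  stratum Q3: (140/1960)²·8253.86²/29 = 11985.6
  stratum Q4: (520/1960)²·5257.36²/25 = 77819.8
V̂(ȳ_st) = 178025
SE(ȳ_st) = √178025 = 421.93

ȳ_st ≈ 11969.61, SE ≈ 421.9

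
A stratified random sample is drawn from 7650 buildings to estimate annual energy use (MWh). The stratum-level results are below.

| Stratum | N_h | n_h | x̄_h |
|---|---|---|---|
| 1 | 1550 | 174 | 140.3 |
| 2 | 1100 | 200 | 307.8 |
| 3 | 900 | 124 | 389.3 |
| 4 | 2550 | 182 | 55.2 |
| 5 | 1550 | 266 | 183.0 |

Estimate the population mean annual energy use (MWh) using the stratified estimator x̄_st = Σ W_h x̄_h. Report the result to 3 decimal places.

N = Σ N_h = 7650. Stratum weights W_h = N_h/N.
x̄_st = (1550·140.3 + 1100·307.8 + 900·389.3 + 2550·55.2 + 1550·183.0) / 7650 = 173.96405

x̄_st ≈ 173.964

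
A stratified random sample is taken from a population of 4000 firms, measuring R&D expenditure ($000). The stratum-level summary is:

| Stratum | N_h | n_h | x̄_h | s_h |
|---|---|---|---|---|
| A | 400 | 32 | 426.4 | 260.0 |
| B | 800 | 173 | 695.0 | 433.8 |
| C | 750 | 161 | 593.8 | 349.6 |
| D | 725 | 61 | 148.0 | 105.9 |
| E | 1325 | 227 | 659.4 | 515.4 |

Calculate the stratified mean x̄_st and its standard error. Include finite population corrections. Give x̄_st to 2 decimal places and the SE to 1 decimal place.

x̄_st = Σ W_h x̄_h = (400·426.4 + 800·695.0 + 750·593.8 + 725·148.0 + 1325·659.4)/4000 = 538.22875
V̂(x̄_st) = Σ W_h² (1 − n_h/N_h) s_h²/n_h, with W_h = N_h/N and N = 4000:
  stratum A: (400/4000)²·(1 − 32/400)·260.0²/32 = 19.435
  stratum B: (800/4000)²·(1 − 173/800)·433.8²/173 = 34.1013
  stratum C: (750/4000)²·(1 − 161/750)·349.6²/161 = 20.9591
  stratum D: (725/4000)²·(1 − 61/725)·105.9²/61 = 5.53157
  stratum E: (1325/4000)²·(1 − 227/1325)·515.4²/227 = 106.405
V̂(x̄_st) = 186.432
SE(x̄_st) = √186.432 = 13.654

x̄_st ≈ 538.23, SE ≈ 13.7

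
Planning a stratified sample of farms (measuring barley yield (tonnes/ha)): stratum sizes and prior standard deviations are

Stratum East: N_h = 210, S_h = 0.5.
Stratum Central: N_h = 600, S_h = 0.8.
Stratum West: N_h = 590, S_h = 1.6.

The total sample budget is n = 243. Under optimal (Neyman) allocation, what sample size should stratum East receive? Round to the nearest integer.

17

Neyman allocation: n_h = n · N_h S_h / Σ N_i S_i, with n = 243.
  stratum East: N_h·S_h = 210·0.5 = 105.00
  stratum Central: N_h·S_h = 600·0.8 = 480.00
  stratum West: N_h·S_h = 590·1.6 = 944.00
Σ N_h S_h = 1529.00
n for stratum East = 243·105.00/1529.00 = 16.687 → 17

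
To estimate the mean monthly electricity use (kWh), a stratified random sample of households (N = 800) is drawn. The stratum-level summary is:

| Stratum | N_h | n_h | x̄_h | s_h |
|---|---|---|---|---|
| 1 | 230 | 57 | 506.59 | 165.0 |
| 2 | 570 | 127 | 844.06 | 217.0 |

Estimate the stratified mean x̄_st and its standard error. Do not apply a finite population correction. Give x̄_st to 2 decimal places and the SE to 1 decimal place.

x̄_st ≈ 747.04, SE ≈ 15.1

x̄_st = Σ W_h x̄_h = (230·506.59 + 570·844.06)/800 = 747.03737
V̂(x̄_st) = Σ W_h² s_h²/n_h, with W_h = N_h/N and N = 800:
  stratum 1: (230/800)²·165.0²/57 = 39.4792
  stratum 2: (570/800)²·217.0²/127 = 188.229
V̂(x̄_st) = 227.708
SE(x̄_st) = √227.708 = 15.09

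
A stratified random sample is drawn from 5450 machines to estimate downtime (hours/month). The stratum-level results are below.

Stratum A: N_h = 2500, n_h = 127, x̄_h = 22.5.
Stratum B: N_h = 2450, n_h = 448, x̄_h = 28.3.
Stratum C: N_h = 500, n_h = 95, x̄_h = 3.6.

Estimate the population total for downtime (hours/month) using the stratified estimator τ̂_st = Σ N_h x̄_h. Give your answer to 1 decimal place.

τ̂_st = Σ N_h x̄_h = 2500·22.5 + 2450·28.3 + 500·3.6 = 127385.0

τ̂_st ≈ 127385.0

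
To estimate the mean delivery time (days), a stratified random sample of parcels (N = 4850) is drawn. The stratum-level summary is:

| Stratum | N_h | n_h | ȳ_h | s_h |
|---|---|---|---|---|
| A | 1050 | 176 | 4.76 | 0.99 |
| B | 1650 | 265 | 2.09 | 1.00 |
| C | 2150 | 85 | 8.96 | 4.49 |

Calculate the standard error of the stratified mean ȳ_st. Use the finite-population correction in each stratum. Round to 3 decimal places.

V̂(ȳ_st) = Σ W_h² (1 − n_h/N_h) s_h²/n_h, with W_h = N_h/N and N = 4850:
  stratum A: (1050/4850)²·(1 − 176/1050)·0.99²/176 = 0.000217258
  stratum B: (1650/4850)²·(1 − 265/1650)·1.00²/265 = 0.00036661
  stratum C: (2150/4850)²·(1 − 85/2150)·4.49²/85 = 0.0447661
V̂(ȳ_st) = 0.0453499
SE(ȳ_st) = √0.0453499 = 0.212955

SE(ȳ_st) ≈ 0.213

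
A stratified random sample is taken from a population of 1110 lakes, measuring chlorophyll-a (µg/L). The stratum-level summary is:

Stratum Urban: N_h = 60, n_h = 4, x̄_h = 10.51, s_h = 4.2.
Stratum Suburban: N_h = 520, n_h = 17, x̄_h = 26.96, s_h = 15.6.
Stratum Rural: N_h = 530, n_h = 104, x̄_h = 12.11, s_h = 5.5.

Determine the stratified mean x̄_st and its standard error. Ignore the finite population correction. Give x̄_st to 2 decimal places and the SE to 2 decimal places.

x̄_st ≈ 18.98, SE ≈ 1.79

x̄_st = Σ W_h x̄_h = (60·10.51 + 520·26.96 + 530·12.11)/1110 = 18.98027
V̂(x̄_st) = Σ W_h² s_h²/n_h, with W_h = N_h/N and N = 1110:
  stratum Urban: (60/1110)²·4.2²/4 = 0.0128853
  stratum Suburban: (520/1110)²·15.6²/17 = 3.14167
  stratum Rural: (530/1110)²·5.5²/104 = 0.0663129
V̂(x̄_st) = 3.22087
SE(x̄_st) = √3.22087 = 1.79468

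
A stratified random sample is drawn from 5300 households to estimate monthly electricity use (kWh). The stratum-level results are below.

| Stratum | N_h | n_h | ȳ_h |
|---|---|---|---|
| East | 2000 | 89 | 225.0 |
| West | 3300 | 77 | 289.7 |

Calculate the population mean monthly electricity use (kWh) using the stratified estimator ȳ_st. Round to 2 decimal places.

N = Σ N_h = 5300. Stratum weights W_h = N_h/N.
ȳ_st = (2000·225.0 + 3300·289.7) / 5300 = 265.2849

ȳ_st ≈ 265.28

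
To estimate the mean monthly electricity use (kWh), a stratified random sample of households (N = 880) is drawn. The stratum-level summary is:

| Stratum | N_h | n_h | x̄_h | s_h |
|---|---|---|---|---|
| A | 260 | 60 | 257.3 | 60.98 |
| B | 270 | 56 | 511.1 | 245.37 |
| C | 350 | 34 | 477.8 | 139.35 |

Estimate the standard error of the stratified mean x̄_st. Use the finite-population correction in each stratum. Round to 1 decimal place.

V̂(x̄_st) = Σ W_h² (1 − n_h/N_h) s_h²/n_h, with W_h = N_h/N and N = 880:
  stratum A: (260/880)²·(1 − 60/260)·60.98²/60 = 4.16161
  stratum B: (270/880)²·(1 − 56/270)·245.37²/56 = 80.2171
  stratum C: (350/880)²·(1 − 34/350)·139.35²/34 = 81.5689
V̂(x̄_st) = 165.948
SE(x̄_st) = √165.948 = 12.8821

SE(x̄_st) ≈ 12.9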